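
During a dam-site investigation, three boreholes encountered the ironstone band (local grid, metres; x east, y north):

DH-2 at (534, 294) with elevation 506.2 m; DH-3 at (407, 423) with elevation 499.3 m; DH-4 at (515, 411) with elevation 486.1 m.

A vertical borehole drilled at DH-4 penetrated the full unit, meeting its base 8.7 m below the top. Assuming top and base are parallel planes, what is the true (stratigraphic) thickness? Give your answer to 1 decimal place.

8.5 m

Let the plane be z = a·x + b·y + c.
DH-3−DH-2: −127a + 129b = −6.9;  DH-4−DH-2: −19a + 117b = −20.1.
Solving gives a = −0.14391, b = −0.19516.
|∇z| = √(a²+b²) = 0.24248, so dip δ = arctan(0.24248) = 13.63°.
True thickness = vertical thickness × cos δ = 8.7 × cos 13.63° = 8.5 m.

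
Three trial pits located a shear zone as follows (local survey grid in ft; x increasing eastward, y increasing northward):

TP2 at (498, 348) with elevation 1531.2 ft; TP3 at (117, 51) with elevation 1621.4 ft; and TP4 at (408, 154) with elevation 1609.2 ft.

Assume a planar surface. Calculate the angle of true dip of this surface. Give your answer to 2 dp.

Two edge vectors: TP2→TP3 = (-381, -297, 90.2), TP2→TP4 = (-90, -194, 78).
Normal n = (TP2→TP3) × (TP2→TP4) = (-5667.2, 21600, 47184).
So ∂z/∂x = −n_x/n_z = 0.12011 and ∂z/∂y = −n_y/n_z = −0.45778.
Gradient magnitude |∇z| = √(a² + b²) = √(0.01443 + 0.20956) = 0.47328.
True dip = arctan(0.47328) = 25.33°, dipping toward NNW (azimuth ≈ 345°).

25.33°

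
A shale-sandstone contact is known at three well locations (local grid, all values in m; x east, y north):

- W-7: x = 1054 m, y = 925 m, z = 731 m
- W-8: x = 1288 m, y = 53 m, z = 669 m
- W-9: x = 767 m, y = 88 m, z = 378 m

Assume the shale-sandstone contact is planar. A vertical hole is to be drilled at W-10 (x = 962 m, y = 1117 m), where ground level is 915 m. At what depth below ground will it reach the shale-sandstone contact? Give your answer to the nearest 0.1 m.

193.6 m

Two edge vectors: W-7→W-8 = (234, -872, -62), W-7→W-9 = (-287, -837, -353).
Normal n = (W-7→W-8) × (W-7→W-9) = (255922, 100396, -446122).
So ∂z/∂x = −n_x/n_z = 0.573659 and ∂z/∂y = −n_y/n_z = 0.225042.
Intercept c from W-7: 731 − 604.64 − 208.16 = −81.80.
At (962, 1117): z_contact = 551.86 + 251.37 − 81.80 = 721.43 m.
Depth below ground = 915 − 721.43 = 193.6 m.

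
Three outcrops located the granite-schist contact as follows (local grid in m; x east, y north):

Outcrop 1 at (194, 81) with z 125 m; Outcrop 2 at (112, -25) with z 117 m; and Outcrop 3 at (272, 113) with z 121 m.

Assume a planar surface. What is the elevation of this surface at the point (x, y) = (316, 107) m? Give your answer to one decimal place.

Let the plane be z = a·x + b·y + c.
Outcrop 2−Outcrop 1: −82a − 106b = −8;  Outcrop 3−Outcrop 1: 78a + 32b = −4.
Solving gives a = −0.12048, b = 0.16867.
Then c = 125 − a·194 − b·81 = 134.71.
At (316, 107): z = −38.1 + 18.0 + 134.71 = 114.7 m.

114.7 m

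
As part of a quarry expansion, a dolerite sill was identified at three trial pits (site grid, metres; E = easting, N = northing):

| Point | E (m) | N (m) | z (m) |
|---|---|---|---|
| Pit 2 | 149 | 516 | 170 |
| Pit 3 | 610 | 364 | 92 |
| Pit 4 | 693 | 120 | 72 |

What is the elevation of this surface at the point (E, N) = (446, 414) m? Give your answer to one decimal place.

Let the plane be z = a·E + b·N + c.
Pit 3−Pit 2: 461a − 152b = −78;  Pit 4−Pit 2: 544a − 396b = −98.
Solving gives a = −0.16013, b = 0.02750.
Then c = 170 − a·149 − b·516 = 179.67.
At (446, 414): z = −71.4 + 11.4 + 179.67 = 119.6 m.

119.6 m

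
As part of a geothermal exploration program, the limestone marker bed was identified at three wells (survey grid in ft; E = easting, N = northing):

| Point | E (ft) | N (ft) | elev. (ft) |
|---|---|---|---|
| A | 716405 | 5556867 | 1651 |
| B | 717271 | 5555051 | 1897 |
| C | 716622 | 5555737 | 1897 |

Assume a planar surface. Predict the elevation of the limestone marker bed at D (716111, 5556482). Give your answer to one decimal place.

Two edge vectors: A→B = (866, -1816, 246), A→C = (217, -1130, 246).
Normal n = (A→B) × (A→C) = (-168756, -159654, -584508).
So ∂z/∂E = −n_x/n_z = −0.288714611 and ∂z/∂N = −n_y/n_z = −0.273142540.
Intercept c from A: 1651 + 206836.59 + 1517816.77 = 1726304.36.
At (716111, 5556482): z = −206751.7 − 1517711.6 + 1726304.36 = 1841.0 ft.

1841.0 ft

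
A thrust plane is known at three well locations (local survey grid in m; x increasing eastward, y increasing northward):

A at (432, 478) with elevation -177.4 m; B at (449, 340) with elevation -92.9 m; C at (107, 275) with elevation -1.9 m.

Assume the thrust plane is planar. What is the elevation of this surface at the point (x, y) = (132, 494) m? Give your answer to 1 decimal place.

Let the plane be z = a·x + b·y + c.
B−A: 17a − 138b = 84.5;  C−A: −325a − 203b = 175.5.
Solving gives a = −0.14628, b = −0.63034.
Then c = -177.4 − a·432 − b·478 = 187.10.
At (132, 494): z = −19.3 − 311.4 + 187.10 = -143.6 m.

-143.6 m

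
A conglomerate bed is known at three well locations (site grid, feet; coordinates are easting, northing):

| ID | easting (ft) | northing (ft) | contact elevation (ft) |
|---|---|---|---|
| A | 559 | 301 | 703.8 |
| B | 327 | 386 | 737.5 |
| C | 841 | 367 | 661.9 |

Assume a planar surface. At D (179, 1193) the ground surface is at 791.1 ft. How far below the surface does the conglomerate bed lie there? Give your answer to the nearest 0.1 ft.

36.3 ft

Two edge vectors: A→B = (-232, 85, 33.7), A→C = (282, 66, -41.9).
Normal n = (A→B) × (A→C) = (-5785.7, -217.4, -39282).
So ∂z/∂easting = −n_x/n_z = −0.147286 and ∂z/∂northing = −n_y/n_z = −0.005534.
Intercept c from A: 703.8 + 82.33 + 1.67 = 787.80.
At (179, 1193): z_contact = −26.36 − 6.60 + 787.80 = 754.83 ft.
Depth below ground = 791.1 − 754.83 = 36.3 ft.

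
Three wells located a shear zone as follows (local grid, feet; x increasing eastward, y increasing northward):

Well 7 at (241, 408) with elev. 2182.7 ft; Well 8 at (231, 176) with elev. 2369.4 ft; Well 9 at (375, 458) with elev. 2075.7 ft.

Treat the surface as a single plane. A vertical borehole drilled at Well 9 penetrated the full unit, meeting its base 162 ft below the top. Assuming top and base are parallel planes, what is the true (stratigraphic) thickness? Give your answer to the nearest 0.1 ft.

Two edge vectors: Well 7→Well 8 = (-10, -232, 186.7), Well 7→Well 9 = (134, 50, -107).
Normal n = (Well 7→Well 8) × (Well 7→Well 9) = (15489, 23947.8, 30588).
So ∂z/∂x = −n_x/n_z = −0.50638 and ∂z/∂y = −n_y/n_z = −0.78291.
|∇z| = √(a²+b²) = 0.93240, so dip δ = arctan(0.93240) = 43.00°.
True thickness = vertical thickness × cos δ = 162 × cos 43.00° = 118.5 ft.

118.5 ft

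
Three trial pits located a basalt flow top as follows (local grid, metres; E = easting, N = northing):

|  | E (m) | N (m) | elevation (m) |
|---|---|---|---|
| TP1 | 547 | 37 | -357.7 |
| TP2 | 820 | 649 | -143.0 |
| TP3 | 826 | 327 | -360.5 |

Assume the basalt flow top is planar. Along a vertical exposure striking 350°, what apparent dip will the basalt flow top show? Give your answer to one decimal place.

Two edge vectors: TP1→TP2 = (273, 612, 214.7), TP1→TP3 = (279, 290, -2.8).
Normal n = (TP1→TP2) × (TP1→TP3) = (-63976.6, 60665.7, -91578).
So ∂z/∂E = −n_x/n_z = −0.69860 and ∂z/∂N = −n_y/n_z = 0.66245.
Unit vector along 350° is (sin 350°, cos 350°) = (-0.1736, 0.9848).
Slope in that direction = a·(-0.1736) + b·(0.9848) = 0.77370.
Apparent dip = arctan|0.77370| = 37.7° (true dip is 43.9°, so apparent ≤ true as expected).

37.7°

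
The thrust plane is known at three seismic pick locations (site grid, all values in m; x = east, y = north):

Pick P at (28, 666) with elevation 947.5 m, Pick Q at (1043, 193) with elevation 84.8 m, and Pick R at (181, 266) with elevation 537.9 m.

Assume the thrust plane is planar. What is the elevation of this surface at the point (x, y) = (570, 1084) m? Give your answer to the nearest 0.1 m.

Two edge vectors: Pick P→Pick Q = (1015, -473, -862.7), Pick P→Pick R = (153, -400, -409.6).
Normal n = (Pick P→Pick Q) × (Pick P→Pick R) = (-151339.2, 283750.9, -333631).
So ∂z/∂x = −n_x/n_z = −0.453613 and ∂z/∂y = −n_y/n_z = 0.850493.
Intercept c from Pick P: 947.5 + 12.70 − 566.43 = 393.77.
At (570, 1084): z = −258.6 + 921.9 + 393.77 = 1057.1 m.

1057.1 m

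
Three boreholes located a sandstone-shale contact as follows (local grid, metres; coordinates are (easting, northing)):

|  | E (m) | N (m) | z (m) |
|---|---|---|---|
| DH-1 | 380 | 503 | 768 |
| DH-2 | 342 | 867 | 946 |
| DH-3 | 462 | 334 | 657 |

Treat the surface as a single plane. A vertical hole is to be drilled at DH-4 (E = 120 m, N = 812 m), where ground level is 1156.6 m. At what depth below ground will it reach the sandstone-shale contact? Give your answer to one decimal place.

Two edge vectors: DH-1→DH-2 = (-38, 364, 178), DH-1→DH-3 = (82, -169, -111).
Normal n = (DH-1→DH-2) × (DH-1→DH-3) = (-10322, 10378, -23426).
So ∂z/∂E = −n_x/n_z = −0.44062 and ∂z/∂N = −n_y/n_z = 0.44301.
Intercept c from DH-1: 768 + 167.44 − 222.84 = 712.60.
At (120, 812): z_contact = −52.87 + 359.73 + 712.60 = 1019.45 m.
Depth below ground = 1156.6 − 1019.45 = 137.1 m.

137.1 m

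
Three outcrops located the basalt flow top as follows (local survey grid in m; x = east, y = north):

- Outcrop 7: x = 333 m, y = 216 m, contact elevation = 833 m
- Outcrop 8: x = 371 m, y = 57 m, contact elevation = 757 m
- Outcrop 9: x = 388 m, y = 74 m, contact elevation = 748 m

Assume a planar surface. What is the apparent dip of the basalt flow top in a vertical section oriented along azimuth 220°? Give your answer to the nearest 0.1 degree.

17.0°

Two edge vectors: Outcrop 7→Outcrop 8 = (38, -159, -76), Outcrop 7→Outcrop 9 = (55, -142, -85).
Normal n = (Outcrop 7→Outcrop 8) × (Outcrop 7→Outcrop 9) = (2723, -950, 3349).
So ∂z/∂x = −n_x/n_z = −0.81308 and ∂z/∂y = −n_y/n_z = 0.28367.
Unit vector along 220° is (sin 220°, cos 220°) = (-0.6428, -0.7660).
Slope in that direction = a·(-0.6428) + b·(-0.7660) = 0.30534.
Apparent dip = arctan|0.30534| = 17.0° (true dip is 40.7°, so apparent ≤ true as expected).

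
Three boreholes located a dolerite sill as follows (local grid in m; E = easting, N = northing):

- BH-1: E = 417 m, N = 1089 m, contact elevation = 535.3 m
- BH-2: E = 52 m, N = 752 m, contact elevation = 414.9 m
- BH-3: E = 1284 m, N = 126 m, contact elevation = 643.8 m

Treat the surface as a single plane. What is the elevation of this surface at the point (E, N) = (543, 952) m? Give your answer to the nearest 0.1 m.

551.4 m

Two edge vectors: BH-1→BH-2 = (-365, -337, -120.4), BH-1→BH-3 = (867, -963, 108.5).
Normal n = (BH-1→BH-2) × (BH-1→BH-3) = (-152509.7, -64784.3, 643674).
So ∂z/∂E = −n_x/n_z = 0.236936 and ∂z/∂N = −n_y/n_z = 0.100648.
Intercept c from BH-1: 535.3 − 98.80 − 109.61 = 326.89.
At (543, 952): z = 128.7 + 95.8 + 326.89 = 551.4 m.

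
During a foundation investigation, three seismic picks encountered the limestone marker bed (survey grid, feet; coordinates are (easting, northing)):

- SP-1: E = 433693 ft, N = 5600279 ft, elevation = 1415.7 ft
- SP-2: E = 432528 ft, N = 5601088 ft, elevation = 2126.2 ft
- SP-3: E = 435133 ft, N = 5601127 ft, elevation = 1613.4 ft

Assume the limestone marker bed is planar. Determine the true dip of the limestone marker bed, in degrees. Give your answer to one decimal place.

31.7°

Two edge vectors: SP-1→SP-2 = (-1165, 809, 710.5), SP-1→SP-3 = (1440, 848, 197.7).
Normal n = (SP-1→SP-2) × (SP-1→SP-3) = (-442564.7, 1253440.5, -2152880).
So ∂z/∂E = −n_x/n_z = −0.20557 and ∂z/∂N = −n_y/n_z = 0.58222.
Gradient magnitude |∇z| = √(a² + b²) = √(0.04226 + 0.33898) = 0.61744.
True dip = arctan(0.61744) = 31.7°, dipping toward SSE (azimuth ≈ 161°).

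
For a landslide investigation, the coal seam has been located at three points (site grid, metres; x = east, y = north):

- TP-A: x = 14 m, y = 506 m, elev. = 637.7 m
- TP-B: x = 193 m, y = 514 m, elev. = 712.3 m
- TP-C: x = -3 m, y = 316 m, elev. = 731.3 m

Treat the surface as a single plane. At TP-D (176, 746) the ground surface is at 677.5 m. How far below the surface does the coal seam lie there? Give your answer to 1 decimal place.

96.1 m

Two edge vectors: TP-A→TP-B = (179, 8, 74.6), TP-A→TP-C = (-17, -190, 93.6).
Normal n = (TP-A→TP-B) × (TP-A→TP-C) = (14922.8, -18022.6, -33874).
So ∂z/∂x = −n_x/n_z = 0.44054 and ∂z/∂y = −n_y/n_z = −0.53205.
Intercept c from TP-A: 637.7 − 6.17 + 269.22 = 900.75.
At (176, 746): z_contact = 77.53 − 396.91 + 900.75 = 581.38 m.
Depth below ground = 677.5 − 581.38 = 96.1 m.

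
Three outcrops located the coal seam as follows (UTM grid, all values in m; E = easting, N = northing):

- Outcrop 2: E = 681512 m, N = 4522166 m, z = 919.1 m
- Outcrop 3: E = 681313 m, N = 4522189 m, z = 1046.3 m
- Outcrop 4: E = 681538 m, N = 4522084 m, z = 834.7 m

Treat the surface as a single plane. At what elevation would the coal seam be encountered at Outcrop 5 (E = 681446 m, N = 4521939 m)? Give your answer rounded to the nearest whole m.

Let the plane be z = a·E + b·N + c.
Outcrop 3−Outcrop 2: −199a + 23b = 127.2;  Outcrop 4−Outcrop 2: 26a − 82b = −84.4.
Solving gives a = −0.54002545, b = 0.85804071.
Then c = 919.1 − a·681512 − b·4522166 = −3511249.62.
At (681446, 4521939): z = −367998.2 + 3880007.8 − 3511249.62 = 760.0 m.

760 m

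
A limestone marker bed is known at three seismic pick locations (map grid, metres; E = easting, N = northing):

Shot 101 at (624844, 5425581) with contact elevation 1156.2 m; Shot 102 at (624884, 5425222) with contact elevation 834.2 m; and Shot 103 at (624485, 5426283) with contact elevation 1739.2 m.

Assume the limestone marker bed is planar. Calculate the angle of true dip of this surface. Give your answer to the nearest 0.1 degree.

42.9°

Let the plane be z = a·E + b·N + c.
Shot 102−Shot 101: 40a − 359b = −322;  Shot 103−Shot 101: −359a + 702b = 583.
Solving gives a = 0.16614, b = 0.91545.
Gradient magnitude |∇z| = √(a² + b²) = √(0.02760 + 0.83804) = 0.93040.
True dip = arctan(0.93040) = 42.9°, dipping toward S (azimuth ≈ 190°).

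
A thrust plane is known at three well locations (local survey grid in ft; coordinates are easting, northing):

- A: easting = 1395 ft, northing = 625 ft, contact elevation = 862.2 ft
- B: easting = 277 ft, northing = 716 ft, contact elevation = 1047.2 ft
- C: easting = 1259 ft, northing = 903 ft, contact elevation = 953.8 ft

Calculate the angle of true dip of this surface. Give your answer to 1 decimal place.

16.5°

Two edge vectors: A→B = (-1118, 91, 185), A→C = (-136, 278, 91.6).
Normal n = (A→B) × (A→C) = (-43094.4, 77248.8, -298428).
So ∂z/∂easting = −n_x/n_z = −0.14440 and ∂z/∂northing = −n_y/n_z = 0.25885.
Gradient magnitude |∇z| = √(a² + b²) = √(0.02085 + 0.06700) = 0.29641.
True dip = arctan(0.29641) = 16.5°, dipping toward SSE (azimuth ≈ 151°).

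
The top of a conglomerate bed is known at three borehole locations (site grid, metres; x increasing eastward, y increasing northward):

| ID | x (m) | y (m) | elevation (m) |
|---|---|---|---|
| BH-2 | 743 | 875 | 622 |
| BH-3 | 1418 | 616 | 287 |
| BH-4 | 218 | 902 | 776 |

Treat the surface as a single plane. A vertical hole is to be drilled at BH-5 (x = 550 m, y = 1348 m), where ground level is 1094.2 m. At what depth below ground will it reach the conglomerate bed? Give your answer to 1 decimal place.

132.7 m

Two edge vectors: BH-2→BH-3 = (675, -259, -335), BH-2→BH-4 = (-525, 27, 154).
Normal n = (BH-2→BH-3) × (BH-2→BH-4) = (-30841, 71925, -117750).
So ∂z/∂x = −n_x/n_z = −0.261919 and ∂z/∂y = −n_y/n_z = 0.610828.
Intercept c from BH-2: 622 + 194.61 − 534.47 = 282.13.
At (550, 1348): z_contact = −144.06 + 823.40 + 282.13 = 961.47 m.
Depth below ground = 1094.2 − 961.47 = 132.7 m.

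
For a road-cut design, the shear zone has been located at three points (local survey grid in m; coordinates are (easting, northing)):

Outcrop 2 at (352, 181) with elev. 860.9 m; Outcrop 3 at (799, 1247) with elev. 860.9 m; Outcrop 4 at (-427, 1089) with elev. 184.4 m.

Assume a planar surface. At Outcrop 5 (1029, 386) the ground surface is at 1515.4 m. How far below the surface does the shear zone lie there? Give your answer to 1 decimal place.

Let the plane be z = a·E + b·N + c.
Outcrop 3−Outcrop 2: 447a + 1066b = 0;  Outcrop 4−Outcrop 2: −779a + 908b = −676.5.
Solving gives a = 0.583317, b = −0.244599.
Then c = 860.9 − a·352 − b·181 = 699.84.
At (1029, 386): z_contact = 600.23 − 94.42 + 699.84 = 1205.66 m.
Depth below ground = 1515.4 − 1205.66 = 309.7 m.

309.7 m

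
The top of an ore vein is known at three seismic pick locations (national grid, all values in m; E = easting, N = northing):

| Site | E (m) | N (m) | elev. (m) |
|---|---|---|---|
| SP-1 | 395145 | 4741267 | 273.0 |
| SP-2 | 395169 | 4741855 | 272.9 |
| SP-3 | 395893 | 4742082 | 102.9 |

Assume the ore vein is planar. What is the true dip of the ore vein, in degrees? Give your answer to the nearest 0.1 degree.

13.4°

Two edge vectors: SP-1→SP-2 = (24, 588, -0.1), SP-1→SP-3 = (748, 815, -170.1).
Normal n = (SP-1→SP-2) × (SP-1→SP-3) = (-99937.3, 4007.6, -420264).
So ∂z/∂E = −n_x/n_z = −0.23780 and ∂z/∂N = −n_y/n_z = 0.00954.
Gradient magnitude |∇z| = √(a² + b²) = √(0.05655 + 0.00009) = 0.23799.
True dip = arctan(0.23799) = 13.4°, dipping toward E (azimuth ≈ 092°).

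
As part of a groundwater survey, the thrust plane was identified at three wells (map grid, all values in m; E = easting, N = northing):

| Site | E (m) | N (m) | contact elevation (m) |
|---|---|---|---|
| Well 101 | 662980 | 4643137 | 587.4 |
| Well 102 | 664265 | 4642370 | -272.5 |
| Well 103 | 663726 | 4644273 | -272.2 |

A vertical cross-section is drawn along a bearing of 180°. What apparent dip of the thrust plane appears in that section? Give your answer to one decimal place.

12.8°

Let the plane be z = a·E + b·N + c.
Well 102−Well 101: 1285a − 767b = −859.9;  Well 103−Well 101: 746a + 1136b = −859.6.
Solving gives a = −0.80522, b = −0.22791.
Unit vector along 180° is (sin 180°, cos 180°) = (0.0000, -1.0000).
Slope in that direction = a·(0.0000) + b·(-1.0000) = 0.22791.
Apparent dip = arctan|0.22791| = 12.8° (true dip is 39.9°, so apparent ≤ true as expected).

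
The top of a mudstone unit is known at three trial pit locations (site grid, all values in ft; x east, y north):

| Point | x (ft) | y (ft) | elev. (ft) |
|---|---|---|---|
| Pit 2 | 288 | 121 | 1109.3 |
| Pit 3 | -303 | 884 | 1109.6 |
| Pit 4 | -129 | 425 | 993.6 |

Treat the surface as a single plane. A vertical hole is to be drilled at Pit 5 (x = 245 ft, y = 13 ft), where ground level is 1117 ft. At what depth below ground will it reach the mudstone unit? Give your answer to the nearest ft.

89 ft

Two edge vectors: Pit 2→Pit 3 = (-591, 763, 0.3), Pit 2→Pit 4 = (-417, 304, -115.7).
Normal n = (Pit 2→Pit 3) × (Pit 2→Pit 4) = (-88370.3, -68503.8, 138507).
So ∂z/∂x = −n_x/n_z = 0.63802 and ∂z/∂y = −n_y/n_z = 0.49459.
Intercept c from Pit 2: 1109.3 − 183.75 − 59.85 = 865.71.
At (245, 13): z_contact = 156.3 + 6.4 + 865.71 = 1028.4 ft.
Depth below ground = 1117 − 1028.4 = 89 ft.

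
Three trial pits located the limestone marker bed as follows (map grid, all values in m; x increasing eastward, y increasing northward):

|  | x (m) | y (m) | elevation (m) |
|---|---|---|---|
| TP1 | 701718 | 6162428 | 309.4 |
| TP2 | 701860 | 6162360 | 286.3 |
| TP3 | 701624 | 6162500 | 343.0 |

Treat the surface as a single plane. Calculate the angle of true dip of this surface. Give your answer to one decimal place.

34.9°

Two edge vectors: TP1→TP2 = (142, -68, -23.1), TP1→TP3 = (-94, 72, 33.6).
Normal n = (TP1→TP2) × (TP1→TP3) = (-621.6, -2599.8, 3832).
So ∂z/∂x = −n_x/n_z = 0.16221 and ∂z/∂y = −n_y/n_z = 0.67844.
Gradient magnitude |∇z| = √(a² + b²) = √(0.02631 + 0.46029) = 0.69757.
True dip = arctan(0.69757) = 34.9°, dipping toward SSW (azimuth ≈ 193°).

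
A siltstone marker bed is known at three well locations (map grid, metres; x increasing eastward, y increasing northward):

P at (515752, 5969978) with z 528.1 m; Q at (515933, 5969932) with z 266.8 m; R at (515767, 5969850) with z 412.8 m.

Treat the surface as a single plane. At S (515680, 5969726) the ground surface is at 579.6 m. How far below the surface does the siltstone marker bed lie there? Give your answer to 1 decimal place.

151.4 m

Let the plane be z = a·x + b·y + c.
Q−P: 181a − 46b = −261.3;  R−P: 15a − 128b = −115.3.
Solving gives a = −1.252006406, b = 0.754061749.
Then c = 528.1 − a·515752 − b·5969978 = −3855479.15.
At (515680, 5969726): z_contact = −645634.66 + 4501542.03 − 3855479.15 = 428.22 m.
Depth below ground = 579.6 − 428.22 = 151.4 m.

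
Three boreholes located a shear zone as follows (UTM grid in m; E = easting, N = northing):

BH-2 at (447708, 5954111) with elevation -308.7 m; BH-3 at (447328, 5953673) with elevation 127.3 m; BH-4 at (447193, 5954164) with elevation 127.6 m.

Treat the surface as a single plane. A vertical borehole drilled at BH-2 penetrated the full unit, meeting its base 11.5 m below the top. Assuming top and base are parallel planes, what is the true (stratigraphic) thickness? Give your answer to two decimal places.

8.53 m

Two edge vectors: BH-2→BH-3 = (-380, -438, 436), BH-2→BH-4 = (-515, 53, 436.3).
Normal n = (BH-2→BH-3) × (BH-2→BH-4) = (-214207.4, -58746, -245710).
So ∂z/∂E = −n_x/n_z = −0.87179 and ∂z/∂N = −n_y/n_z = −0.23909.
|∇z| = √(a²+b²) = 0.90398, so dip δ = arctan(0.90398) = 42.11°.
True thickness = vertical thickness × cos δ = 11.5 × cos 42.11° = 8.53 m.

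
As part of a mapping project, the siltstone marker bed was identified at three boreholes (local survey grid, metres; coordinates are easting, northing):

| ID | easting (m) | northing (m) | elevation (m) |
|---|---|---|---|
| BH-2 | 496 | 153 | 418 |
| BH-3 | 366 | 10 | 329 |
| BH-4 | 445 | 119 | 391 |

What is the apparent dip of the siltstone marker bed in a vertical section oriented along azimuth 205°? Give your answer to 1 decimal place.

Two edge vectors: BH-2→BH-3 = (-130, -143, -89), BH-2→BH-4 = (-51, -34, -27).
Normal n = (BH-2→BH-3) × (BH-2→BH-4) = (835, 1029, -2873).
So ∂z/∂easting = −n_x/n_z = 0.29064 and ∂z/∂northing = −n_y/n_z = 0.35816.
Unit vector along 205° is (sin 205°, cos 205°) = (-0.4226, -0.9063).
Slope in that direction = a·(-0.4226) + b·(-0.9063) = −0.44743.
Apparent dip = arctan|0.44743| = 24.1° (true dip is 24.8°, so apparent ≤ true as expected).

24.1°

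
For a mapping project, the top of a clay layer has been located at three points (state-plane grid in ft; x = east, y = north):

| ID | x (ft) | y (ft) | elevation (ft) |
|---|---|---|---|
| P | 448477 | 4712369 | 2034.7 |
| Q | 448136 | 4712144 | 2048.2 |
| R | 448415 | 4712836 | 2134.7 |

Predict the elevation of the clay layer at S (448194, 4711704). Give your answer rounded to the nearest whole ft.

1954 ft

Let the plane be z = a·x + b·y + c.
Q−P: −341a − 225b = 13.5;  R−P: −62a + 467b = 100.
Solving gives a = −0.16631062, b = 0.19205298.
Then c = 2034.7 − a·448477 − b·4712369 = −828403.32.
At (448194, 4711704): z = −74539.4 + 904896.8 − 828403.32 = 1954.1 ft.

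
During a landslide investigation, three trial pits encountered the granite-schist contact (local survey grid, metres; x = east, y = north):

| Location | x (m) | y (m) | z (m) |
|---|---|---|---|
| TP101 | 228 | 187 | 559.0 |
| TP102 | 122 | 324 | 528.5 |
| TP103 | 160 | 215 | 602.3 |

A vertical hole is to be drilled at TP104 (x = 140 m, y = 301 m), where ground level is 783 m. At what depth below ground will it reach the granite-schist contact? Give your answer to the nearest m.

Two edge vectors: TP101→TP102 = (-106, 137, -30.5), TP101→TP103 = (-68, 28, 43.3).
Normal n = (TP101→TP102) × (TP101→TP103) = (6786.1, 6663.8, 6348).
So ∂z/∂x = −n_x/n_z = −1.06901 and ∂z/∂y = −n_y/n_z = −1.04975.
Intercept c from TP101: 559 + 243.74 + 196.30 = 999.04.
At (140, 301): z_contact = −149.7 − 316.0 + 999.04 = 533.4 m.
Depth below ground = 783 − 533.4 = 250 m.

250 m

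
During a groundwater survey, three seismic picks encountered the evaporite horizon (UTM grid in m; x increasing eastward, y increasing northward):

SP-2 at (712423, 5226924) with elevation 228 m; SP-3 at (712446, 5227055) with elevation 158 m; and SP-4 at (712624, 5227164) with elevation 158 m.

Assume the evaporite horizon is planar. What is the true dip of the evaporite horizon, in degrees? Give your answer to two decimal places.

Let the plane be z = a·x + b·y + c.
SP-3−SP-2: 23a + 131b = −70;  SP-4−SP-2: 201a + 240b = −70.
Solving gives a = 0.36663, b = −0.59872.
Gradient magnitude |∇z| = √(a² + b²) = √(0.13442 + 0.35847) = 0.70206.
True dip = arctan(0.70206) = 35.07°, dipping toward NNW (azimuth ≈ 329°).

35.07°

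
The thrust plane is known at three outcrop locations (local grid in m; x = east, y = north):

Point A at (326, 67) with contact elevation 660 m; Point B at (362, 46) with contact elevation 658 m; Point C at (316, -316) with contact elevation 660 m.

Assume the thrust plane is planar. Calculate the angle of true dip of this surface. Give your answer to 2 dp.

Two edge vectors: Point A→Point B = (36, -21, -2), Point A→Point C = (-10, -383, 0).
Normal n = (Point A→Point B) × (Point A→Point C) = (-766, 20, -13998).
So ∂z/∂x = −n_x/n_z = −0.05472 and ∂z/∂y = −n_y/n_z = 0.00143.
Gradient magnitude |∇z| = √(a² + b²) = √(0.00299 + 0.00000) = 0.05474.
True dip = arctan(0.05474) = 3.13°, dipping toward E (azimuth ≈ 091°).

3.13°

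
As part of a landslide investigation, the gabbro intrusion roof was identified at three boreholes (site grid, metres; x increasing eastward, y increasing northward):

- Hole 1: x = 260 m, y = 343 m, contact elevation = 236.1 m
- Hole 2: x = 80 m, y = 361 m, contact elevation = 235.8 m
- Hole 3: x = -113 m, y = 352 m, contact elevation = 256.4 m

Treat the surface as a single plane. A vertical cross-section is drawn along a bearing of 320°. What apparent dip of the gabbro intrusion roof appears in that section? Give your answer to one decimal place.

Let the plane be z = a·x + b·y + c.
Hole 2−Hole 1: −180a + 18b = −0.3;  Hole 3−Hole 1: −373a + 9b = 20.3.
Solving gives a = −0.07226, b = −0.73928.
Unit vector along 320° is (sin 320°, cos 320°) = (-0.6428, 0.7660).
Slope in that direction = a·(-0.6428) + b·(0.7660) = −0.51987.
Apparent dip = arctan|0.51987| = 27.5° (true dip is 36.6°, so apparent ≤ true as expected).

27.5°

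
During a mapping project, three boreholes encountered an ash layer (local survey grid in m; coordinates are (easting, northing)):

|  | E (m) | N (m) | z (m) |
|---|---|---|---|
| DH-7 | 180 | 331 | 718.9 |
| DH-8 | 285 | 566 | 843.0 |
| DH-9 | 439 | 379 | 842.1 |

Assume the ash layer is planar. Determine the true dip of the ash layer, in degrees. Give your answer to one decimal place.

Two edge vectors: DH-7→DH-8 = (105, 235, 124.1), DH-7→DH-9 = (259, 48, 123.2).
Normal n = (DH-7→DH-8) × (DH-7→DH-9) = (22995.2, 19205.9, -55825).
So ∂z/∂E = −n_x/n_z = 0.41192 and ∂z/∂N = −n_y/n_z = 0.34404.
Gradient magnitude |∇z| = √(a² + b²) = √(0.16967 + 0.11836) = 0.53669.
True dip = arctan(0.53669) = 28.2°, dipping toward SW (azimuth ≈ 230°).

28.2°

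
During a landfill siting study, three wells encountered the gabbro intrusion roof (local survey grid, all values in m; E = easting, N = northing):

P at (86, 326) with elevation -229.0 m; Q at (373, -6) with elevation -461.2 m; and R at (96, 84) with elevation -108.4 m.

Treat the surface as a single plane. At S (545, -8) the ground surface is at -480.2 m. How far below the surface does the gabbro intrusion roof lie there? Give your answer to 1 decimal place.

Two edge vectors: P→Q = (287, -332, -232.2), P→R = (10, -242, 120.6).
Normal n = (P→Q) × (P→R) = (-96231.6, -36934.2, -66134).
So ∂z/∂E = −n_x/n_z = −1.45510 and ∂z/∂N = −n_y/n_z = −0.55848.
Intercept c from P: -229 + 125.14 + 182.06 = 78.20.
At (545, -8): z_contact = −793.03 + 4.47 + 78.20 = -710.36 m.
Depth below ground = -480.2 − (-710.36) = 230.2 m.

230.2 m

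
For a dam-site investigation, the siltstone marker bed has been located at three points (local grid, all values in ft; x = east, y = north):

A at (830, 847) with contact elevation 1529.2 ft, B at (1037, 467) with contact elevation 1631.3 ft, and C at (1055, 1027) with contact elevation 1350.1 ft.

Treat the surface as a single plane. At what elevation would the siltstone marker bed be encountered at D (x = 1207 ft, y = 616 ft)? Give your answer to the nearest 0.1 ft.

1489.6 ft

Let the plane be z = a·x + b·y + c.
B−A: 207a − 380b = 102.1;  C−A: 225a + 180b = −179.1.
Solving gives a = −0.404692, b = −0.489135.
Then c = 1529.2 − a·830 − b·847 = 2279.39.
At (1207, 616): z = −488.5 − 301.3 + 2279.39 = 1489.6 ft.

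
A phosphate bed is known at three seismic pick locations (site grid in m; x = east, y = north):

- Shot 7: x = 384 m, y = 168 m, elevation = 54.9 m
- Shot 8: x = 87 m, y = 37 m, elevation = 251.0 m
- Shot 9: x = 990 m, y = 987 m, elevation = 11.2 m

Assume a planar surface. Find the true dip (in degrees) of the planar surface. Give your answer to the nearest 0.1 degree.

48.9°

Let the plane be z = a·x + b·y + c.
Shot 8−Shot 7: −297a − 131b = 196.1;  Shot 9−Shot 7: 606a + 819b = −43.7.
Solving gives a = −0.94522, b = 0.64604.
Gradient magnitude |∇z| = √(a² + b²) = √(0.89344 + 0.41736) = 1.14491.
True dip = arctan(1.14491) = 48.9°, dipping toward SE (azimuth ≈ 124°).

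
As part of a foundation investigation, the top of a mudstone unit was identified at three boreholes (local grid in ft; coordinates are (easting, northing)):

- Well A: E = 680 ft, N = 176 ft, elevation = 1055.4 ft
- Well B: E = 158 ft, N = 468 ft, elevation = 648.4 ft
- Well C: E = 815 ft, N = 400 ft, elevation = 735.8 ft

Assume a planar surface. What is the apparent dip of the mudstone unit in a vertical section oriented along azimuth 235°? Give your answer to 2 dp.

39.52°

Let the plane be z = a·E + b·N + c.
Well B−Well A: −522a + 292b = −407;  Well C−Well A: 135a + 224b = −319.6.
Solving gives a = −0.01378, b = −1.41848.
Unit vector along 235° is (sin 235°, cos 235°) = (-0.8192, -0.5736).
Slope in that direction = a·(-0.8192) + b·(-0.5736) = 0.82490.
Apparent dip = arctan|0.82490| = 39.52° (true dip is 54.8°, so apparent ≤ true as expected).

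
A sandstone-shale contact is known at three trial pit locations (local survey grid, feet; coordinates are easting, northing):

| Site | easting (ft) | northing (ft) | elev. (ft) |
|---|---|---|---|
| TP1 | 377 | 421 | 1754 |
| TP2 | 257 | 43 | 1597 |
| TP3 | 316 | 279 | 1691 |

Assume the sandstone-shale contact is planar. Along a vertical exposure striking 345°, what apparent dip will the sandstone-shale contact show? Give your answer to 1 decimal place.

Two edge vectors: TP1→TP2 = (-120, -378, -157), TP1→TP3 = (-61, -142, -63).
Normal n = (TP1→TP2) × (TP1→TP3) = (1520, 2017, -6018).
So ∂z/∂easting = −n_x/n_z = 0.25258 and ∂z/∂northing = −n_y/n_z = 0.33516.
Unit vector along 345° is (sin 345°, cos 345°) = (-0.2588, 0.9659).
Slope in that direction = a·(-0.2588) + b·(0.9659) = 0.25837.
Apparent dip = arctan|0.25837| = 14.5° (true dip is 22.8°, so apparent ≤ true as expected).

14.5°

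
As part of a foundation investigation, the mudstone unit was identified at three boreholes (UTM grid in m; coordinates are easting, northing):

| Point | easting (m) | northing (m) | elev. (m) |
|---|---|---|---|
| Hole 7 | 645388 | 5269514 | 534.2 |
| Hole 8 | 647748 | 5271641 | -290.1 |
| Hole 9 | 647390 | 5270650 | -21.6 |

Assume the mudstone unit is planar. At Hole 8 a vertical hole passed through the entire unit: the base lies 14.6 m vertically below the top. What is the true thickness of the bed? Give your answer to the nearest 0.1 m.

14.1 m

Let the plane be z = a·easting + b·northing + c.
Hole 8−Hole 7: 2360a + 2127b = −824.3;  Hole 9−Hole 7: 2002a + 1136b = −555.8.
Solving gives a = −0.15582, b = −0.21465.
|∇z| = √(a²+b²) = 0.26524, so dip δ = arctan(0.26524) = 14.86°.
True thickness = vertical thickness × cos δ = 14.6 × cos 14.86° = 14.1 m.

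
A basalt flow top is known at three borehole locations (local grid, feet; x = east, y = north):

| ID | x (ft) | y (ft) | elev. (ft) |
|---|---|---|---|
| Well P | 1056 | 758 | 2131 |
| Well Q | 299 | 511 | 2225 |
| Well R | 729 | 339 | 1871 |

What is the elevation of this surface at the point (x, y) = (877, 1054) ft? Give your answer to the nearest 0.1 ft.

2494.4 ft

Let the plane be z = a·x + b·y + c.
Well Q−Well P: −757a − 247b = 94;  Well R−Well P: −327a − 419b = −260.
Solving gives a = −0.438240, b = 0.962540.
Then c = 2131 − a·1056 − b·758 = 1864.18.
At (877, 1054): z = −384.3 + 1014.5 + 1864.18 = 2494.4 ft.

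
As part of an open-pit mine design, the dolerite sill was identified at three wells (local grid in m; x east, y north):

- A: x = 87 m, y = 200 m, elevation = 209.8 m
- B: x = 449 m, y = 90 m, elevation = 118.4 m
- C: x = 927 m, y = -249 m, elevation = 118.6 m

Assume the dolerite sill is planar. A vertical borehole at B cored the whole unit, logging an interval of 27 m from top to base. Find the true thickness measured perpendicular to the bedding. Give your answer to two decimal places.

Let the plane be z = a·x + b·y + c.
B−A: 362a − 110b = −91.4;  C−A: 840a − 449b = −91.2.
Solving gives a = −0.44208, b = −0.62394.
|∇z| = √(a²+b²) = 0.76468, so dip δ = arctan(0.76468) = 37.40°.
True thickness = vertical thickness × cos δ = 27 × cos 37.40° = 21.45 m.

21.45 m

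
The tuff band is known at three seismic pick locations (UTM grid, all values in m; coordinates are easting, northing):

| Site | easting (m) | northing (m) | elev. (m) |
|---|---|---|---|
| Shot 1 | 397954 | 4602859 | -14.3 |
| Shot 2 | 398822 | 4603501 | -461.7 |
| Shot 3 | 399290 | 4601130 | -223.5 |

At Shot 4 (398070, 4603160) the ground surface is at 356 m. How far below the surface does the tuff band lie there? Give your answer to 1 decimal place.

Let the plane be z = a·easting + b·northing + c.
Shot 2−Shot 1: 868a + 642b = −447.4;  Shot 3−Shot 1: 1336a − 1729b = −209.2.
Solving gives a = −0.384934136, b = −0.176444190.
Then c = -14.3 − a·397954 − b·4602859 = 965319.51.
At (398070, 4603160): z_contact = −153230.73 − 812200.84 + 965319.51 = -112.06 m.
Depth below ground = 356 − (-112.06) = 468.1 m.

468.1 m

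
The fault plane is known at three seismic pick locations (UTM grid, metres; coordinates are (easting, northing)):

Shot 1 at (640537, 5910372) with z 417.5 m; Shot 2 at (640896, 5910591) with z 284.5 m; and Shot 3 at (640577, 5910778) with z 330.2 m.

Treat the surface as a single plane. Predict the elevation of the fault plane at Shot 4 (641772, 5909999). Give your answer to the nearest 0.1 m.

173.9 m

Let the plane be z = a·E + b·N + c.
Shot 2−Shot 1: 359a + 219b = −133;  Shot 3−Shot 1: 40a + 406b = −87.3.
Solving gives a = −0.254604581, b = −0.189940435.
Then c = 417.5 − a·640537 − b·5910372 = 1286119.79.
At (641772, 5909999): z = −163398.1 − 1122547.8 + 1286119.79 = 173.9 m.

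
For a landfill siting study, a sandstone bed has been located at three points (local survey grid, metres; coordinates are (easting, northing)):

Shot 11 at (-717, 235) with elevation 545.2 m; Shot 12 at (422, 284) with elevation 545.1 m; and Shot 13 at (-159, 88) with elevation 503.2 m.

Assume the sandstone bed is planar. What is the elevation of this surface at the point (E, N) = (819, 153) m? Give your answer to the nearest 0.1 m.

508.7 m

Let the plane be z = a·E + b·N + c.
Shot 12−Shot 11: 1139a + 49b = −0.1;  Shot 13−Shot 11: 558a − 147b = −42.
Solving gives a = −0.01064, b = 0.24532.
Then c = 545.2 − a·-717 − b·235 = 479.92.
At (819, 153): z = −8.7 + 37.5 + 479.92 = 508.7 m.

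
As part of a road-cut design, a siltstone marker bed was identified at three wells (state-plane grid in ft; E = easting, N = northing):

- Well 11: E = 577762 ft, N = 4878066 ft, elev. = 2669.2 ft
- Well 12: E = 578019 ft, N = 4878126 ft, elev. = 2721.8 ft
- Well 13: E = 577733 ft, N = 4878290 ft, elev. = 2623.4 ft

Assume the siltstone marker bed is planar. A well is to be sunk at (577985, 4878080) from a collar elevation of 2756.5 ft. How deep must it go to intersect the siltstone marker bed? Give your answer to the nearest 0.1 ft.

Two edge vectors: Well 11→Well 12 = (257, 60, 52.6), Well 11→Well 13 = (-29, 224, -45.8).
Normal n = (Well 11→Well 12) × (Well 11→Well 13) = (-14530.4, 10245.2, 59308).
So ∂z/∂E = −n_x/n_z = 0.244998988 and ∂z/∂N = −n_y/n_z = −0.172745667.
Intercept c from Well 11: 2669.2 − 141551.11 + 842664.76 = 703782.86.
At (577985, 4878080): z_contact = 141605.74 − 842667.18 + 703782.86 = 2721.42 ft.
Depth below ground = 2756.5 − 2721.42 = 35.1 ft.

35.1 ft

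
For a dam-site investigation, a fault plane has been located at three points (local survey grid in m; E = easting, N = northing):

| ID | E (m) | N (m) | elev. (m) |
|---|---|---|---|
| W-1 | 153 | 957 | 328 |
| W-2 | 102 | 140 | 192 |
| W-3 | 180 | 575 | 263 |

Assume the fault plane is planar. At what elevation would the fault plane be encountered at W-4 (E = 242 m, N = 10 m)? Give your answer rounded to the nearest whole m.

Let the plane be z = a·E + b·N + c.
W-2−W-1: −51a − 817b = −136;  W-3−W-1: 27a − 382b = −65.
Solving gives a = −0.02776, b = 0.16820.
Then c = 328 − a·153 − b·957 = 171.28.
At (242, 10): z = −6.7 + 1.7 + 171.28 = 166.2 m.

166 m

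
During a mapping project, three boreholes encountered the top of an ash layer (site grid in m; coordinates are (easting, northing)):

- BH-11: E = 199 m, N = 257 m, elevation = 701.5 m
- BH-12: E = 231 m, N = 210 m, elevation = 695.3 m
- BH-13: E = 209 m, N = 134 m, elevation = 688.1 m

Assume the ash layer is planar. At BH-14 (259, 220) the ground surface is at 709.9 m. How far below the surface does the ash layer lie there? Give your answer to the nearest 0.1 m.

14.6 m

Two edge vectors: BH-11→BH-12 = (32, -47, -6.2), BH-11→BH-13 = (10, -123, -13.4).
Normal n = (BH-11→BH-12) × (BH-11→BH-13) = (-132.8, 366.8, -3466).
So ∂z/∂E = −n_x/n_z = −0.03832 and ∂z/∂N = −n_y/n_z = 0.10583.
Intercept c from BH-11: 701.5 + 7.62 − 27.20 = 681.93.
At (259, 220): z_contact = −9.92 + 23.28 + 681.93 = 695.29 m.
Depth below ground = 709.9 − 695.29 = 14.6 m.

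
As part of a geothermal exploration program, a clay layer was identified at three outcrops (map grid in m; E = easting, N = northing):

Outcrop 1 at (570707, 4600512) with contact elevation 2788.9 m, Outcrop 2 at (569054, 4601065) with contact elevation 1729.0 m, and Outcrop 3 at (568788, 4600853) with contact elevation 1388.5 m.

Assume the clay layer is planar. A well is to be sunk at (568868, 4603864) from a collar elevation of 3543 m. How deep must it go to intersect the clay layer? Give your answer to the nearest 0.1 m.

Let the plane be z = a·E + b·N + c.
Outcrop 2−Outcrop 1: −1653a + 553b = −1059.9;  Outcrop 3−Outcrop 1: −1919a + 341b = −1400.4.
Solving gives a = 0.830084577, b = 0.564610861.
Then c = 2788.9 − a·570707 − b·4600512 = −3068445.22.
At (568868, 4603864): z_contact = 472208.55 + 2599391.62 − 3068445.22 = 3154.95 m.
Depth below ground = 3543 − 3154.95 = 388.0 m.

388.0 m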